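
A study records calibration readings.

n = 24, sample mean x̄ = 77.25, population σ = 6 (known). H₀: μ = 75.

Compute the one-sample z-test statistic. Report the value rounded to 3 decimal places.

test statistic = 1.837

SE = σ/√n = 6/√24 = 1.2247
z = (x̄−μ₀)/SE = (77.25−75)/1.2247 = 1.8371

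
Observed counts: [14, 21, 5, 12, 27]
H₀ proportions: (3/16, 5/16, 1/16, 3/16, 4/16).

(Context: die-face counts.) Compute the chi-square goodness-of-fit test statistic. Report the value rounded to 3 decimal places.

n = 79; E_i = n·p_i = [14.81, 24.69, 4.94, 14.81, 19.75]
χ² = (14−14.81)²/14.81 + (21−24.69)²/24.69 + (5−4.94)²/4.94 + (12−14.81)²/14.81 + (27−19.75)²/19.75 = 3.7916
df = 4

test statistic = 3.792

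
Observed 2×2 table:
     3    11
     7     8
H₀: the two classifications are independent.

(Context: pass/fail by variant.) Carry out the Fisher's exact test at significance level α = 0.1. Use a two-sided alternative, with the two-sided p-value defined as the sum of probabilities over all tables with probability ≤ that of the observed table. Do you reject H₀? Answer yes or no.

Margins: r₁=14, r₂=15, c₁=10, c₂=19, n=29
p_obs = C(14,3)·C(15,7)/C(29,10); sum pmf over tables with pmf ≤ p_obs
p-value (two-sided) = 0.24508
At α=0.1: p ≥ α → fail to reject H₀

reject H₀: no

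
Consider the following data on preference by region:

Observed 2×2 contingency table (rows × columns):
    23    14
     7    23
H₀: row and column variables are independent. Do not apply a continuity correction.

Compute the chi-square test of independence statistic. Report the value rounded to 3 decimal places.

test statistic = 10.101

Row totals [37, 30], col totals [30, 37], n=67
χ² = (23−16.57)²/16.57 + (14−20.43)²/20.43 + (7−13.43)²/13.43 + (23−16.57)²/16.57 = 10.1014
df = 1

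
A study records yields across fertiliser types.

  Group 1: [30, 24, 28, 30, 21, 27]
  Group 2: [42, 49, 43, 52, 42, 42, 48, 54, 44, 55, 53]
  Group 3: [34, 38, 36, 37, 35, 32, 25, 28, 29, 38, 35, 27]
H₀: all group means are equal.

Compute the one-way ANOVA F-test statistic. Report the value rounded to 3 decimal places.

test statistic = 48.272

Group means [26.67, 47.64, 32.83], grand mean 37.172
SSB = Σnᵢ(x̄ᵢ−x̄)² = 2092.592; SSW = ΣΣ(x−x̄ᵢ)² = 563.545
MSB = 2092.592/2 = 1046.2962; MSW = 563.545/26 = 21.6748
F = MSB/MSW = 48.2724
df = (2, 26)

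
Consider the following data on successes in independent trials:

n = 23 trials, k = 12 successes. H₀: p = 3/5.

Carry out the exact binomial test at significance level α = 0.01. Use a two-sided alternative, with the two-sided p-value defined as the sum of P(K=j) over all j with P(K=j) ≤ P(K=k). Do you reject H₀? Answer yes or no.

reject H₀: no

Exact binomial: n=23, k=12, p₀=3/5=0.6000
P(X=j) = C(n,j)·p₀^j·(1−p₀)^(n−j); p = Σ P(X=j) over j with P(X=j) ≤ P(X=12)
p-value (two-sided) = 0.52436
At α=0.01: p ≥ α → fail to reject H₀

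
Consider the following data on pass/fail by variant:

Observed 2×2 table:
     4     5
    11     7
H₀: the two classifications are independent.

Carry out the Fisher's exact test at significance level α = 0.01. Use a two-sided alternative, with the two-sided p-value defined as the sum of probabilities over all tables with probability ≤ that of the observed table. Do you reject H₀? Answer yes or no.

Margins: r₁=9, r₂=18, c₁=15, c₂=12, n=27
p_obs = C(9,4)·C(18,11)/C(27,15); sum pmf over tables with pmf ≤ p_obs
p-value (two-sided) = 0.44790
At α=0.01: p ≥ α → fail to reject H₀

reject H₀: no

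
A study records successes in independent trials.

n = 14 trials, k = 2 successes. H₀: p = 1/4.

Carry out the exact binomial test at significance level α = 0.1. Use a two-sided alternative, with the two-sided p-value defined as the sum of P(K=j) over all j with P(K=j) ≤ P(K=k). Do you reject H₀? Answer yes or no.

Exact binomial: n=14, k=2, p₀=1/4=0.2500
P(X=j) = C(n,j)·p₀^j·(1−p₀)^(n−j); p = Σ P(X=j) over j with P(X=j) ≤ P(X=2)
p-value (two-sided) = 0.53959
At α=0.1: p ≥ α → fail to reject H₀

reject H₀: no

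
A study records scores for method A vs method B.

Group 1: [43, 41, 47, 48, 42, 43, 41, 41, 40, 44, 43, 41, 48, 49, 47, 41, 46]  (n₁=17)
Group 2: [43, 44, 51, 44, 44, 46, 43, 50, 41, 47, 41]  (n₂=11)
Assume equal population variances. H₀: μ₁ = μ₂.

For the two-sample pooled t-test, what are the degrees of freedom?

df = n₁ + n₂ − 2 = 17 + 11 − 2 = 26

degrees of freedom = 26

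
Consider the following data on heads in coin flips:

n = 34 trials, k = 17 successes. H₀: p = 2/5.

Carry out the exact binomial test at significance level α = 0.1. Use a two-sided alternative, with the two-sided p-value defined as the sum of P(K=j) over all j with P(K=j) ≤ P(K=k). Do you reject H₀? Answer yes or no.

Exact binomial: n=34, k=17, p₀=2/5=0.4000
P(X=j) = C(n,j)·p₀^j·(1−p₀)^(n−j); p = Σ P(X=j) over j with P(X=j) ≤ P(X=17)
p-value (two-sided) = 0.29334
At α=0.1: p ≥ α → fail to reject H₀

reject H₀: no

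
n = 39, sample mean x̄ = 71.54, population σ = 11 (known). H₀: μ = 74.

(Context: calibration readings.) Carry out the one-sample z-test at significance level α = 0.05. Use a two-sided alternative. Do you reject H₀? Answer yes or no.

SE = σ/√n = 11/√39 = 1.7614
z = (x̄−μ₀)/SE = (71.54−74)/1.7614 = -1.3966
p-value (two-sided) = 0.16253
At α=0.05: p ≥ α → fail to reject H₀

reject H₀: no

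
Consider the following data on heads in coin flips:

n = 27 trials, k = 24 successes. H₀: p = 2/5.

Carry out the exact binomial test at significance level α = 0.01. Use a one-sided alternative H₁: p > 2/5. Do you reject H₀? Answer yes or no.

reject H₀: yes

Exact binomial: n=27, k=24, p₀=2/5=0.4000
P(X≥24) from Σ C(n,i)·p₀^i·(1−p₀)^(n−i)
p-value (one-sided, H₁ greater) = 0.00000
At α=0.01: p < α → reject H₀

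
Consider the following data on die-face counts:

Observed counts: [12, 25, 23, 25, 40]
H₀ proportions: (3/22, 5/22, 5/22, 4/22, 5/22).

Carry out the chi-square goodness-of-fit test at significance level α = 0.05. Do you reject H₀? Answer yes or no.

reject H₀: no

n = 125; E_i = n·p_i = [17.05, 28.41, 28.41, 22.73, 28.41]
χ² = (12−17.05)²/17.05 + (25−28.41)²/28.41 + (23−28.41)²/28.41 + (25−22.73)²/22.73 + (40−28.41)²/28.41 = 7.8888
df = 4
p-value (upper-tail) = 0.09574
At α=0.05: p ≥ α → fail to reject H₀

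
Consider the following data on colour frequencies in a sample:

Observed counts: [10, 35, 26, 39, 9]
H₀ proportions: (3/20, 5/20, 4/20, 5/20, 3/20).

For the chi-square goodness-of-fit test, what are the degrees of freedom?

df = k − 1 = 5 − 1 = 4

degrees of freedom = 4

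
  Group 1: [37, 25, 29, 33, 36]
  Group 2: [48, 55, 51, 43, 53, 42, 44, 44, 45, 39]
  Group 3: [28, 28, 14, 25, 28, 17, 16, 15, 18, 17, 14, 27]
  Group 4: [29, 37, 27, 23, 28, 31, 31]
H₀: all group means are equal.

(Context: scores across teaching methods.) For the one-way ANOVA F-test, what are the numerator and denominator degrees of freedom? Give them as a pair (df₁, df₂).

degrees of freedom = [3, 30]

k = 4 groups, N = 34 total
df = (k−1, N−k) = (4−1, 34−4) = (3, 30)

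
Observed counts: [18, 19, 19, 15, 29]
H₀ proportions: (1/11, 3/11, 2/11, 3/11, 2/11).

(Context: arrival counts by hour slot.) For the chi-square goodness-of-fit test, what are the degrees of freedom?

df = k − 1 = 5 − 1 = 4

degrees of freedom = 4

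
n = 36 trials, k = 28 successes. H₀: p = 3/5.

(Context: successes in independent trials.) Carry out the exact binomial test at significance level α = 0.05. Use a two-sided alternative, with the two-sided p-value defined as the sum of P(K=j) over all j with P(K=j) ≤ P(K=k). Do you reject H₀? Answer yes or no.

reject H₀: yes

Exact binomial: n=36, k=28, p₀=3/5=0.6000
P(X=j) = C(n,j)·p₀^j·(1−p₀)^(n−j); p = Σ P(X=j) over j with P(X=j) ≤ P(X=28)
p-value (two-sided) = 0.03961
At α=0.05: p < α → reject H₀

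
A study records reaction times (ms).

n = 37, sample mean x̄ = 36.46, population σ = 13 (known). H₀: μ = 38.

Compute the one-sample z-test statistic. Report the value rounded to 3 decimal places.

test statistic = -0.721

SE = σ/√n = 13/√37 = 2.1372
z = (x̄−μ₀)/SE = (36.46−38)/2.1372 = -0.7206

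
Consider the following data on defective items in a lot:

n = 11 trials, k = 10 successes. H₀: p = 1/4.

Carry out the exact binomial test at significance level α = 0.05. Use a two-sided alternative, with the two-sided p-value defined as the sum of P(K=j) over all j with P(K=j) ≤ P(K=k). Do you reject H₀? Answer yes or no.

reject H₀: yes

Exact binomial: n=11, k=10, p₀=1/4=0.2500
P(X=j) = C(n,j)·p₀^j·(1−p₀)^(n−j); p = Σ P(X=j) over j with P(X=j) ≤ P(X=10)
p-value (two-sided) = 0.00001
At α=0.05: p < α → reject H₀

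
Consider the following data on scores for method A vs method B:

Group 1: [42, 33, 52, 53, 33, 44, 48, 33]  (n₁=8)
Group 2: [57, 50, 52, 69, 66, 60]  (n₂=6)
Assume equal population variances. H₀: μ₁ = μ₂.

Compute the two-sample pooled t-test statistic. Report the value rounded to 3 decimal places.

x̄₁=42.250, s₁=8.481, n₁=8
x̄₂=59.000, s₂=7.537, n₂=6
s_p² = [7·8.481² + 5·7.537²]/12 = 65.6250
SE = √(s_p²·(1/8+1/6)) = 4.3750
t = (42.250−59.000)/4.3750 = -3.8286
df = 12

test statistic = -3.829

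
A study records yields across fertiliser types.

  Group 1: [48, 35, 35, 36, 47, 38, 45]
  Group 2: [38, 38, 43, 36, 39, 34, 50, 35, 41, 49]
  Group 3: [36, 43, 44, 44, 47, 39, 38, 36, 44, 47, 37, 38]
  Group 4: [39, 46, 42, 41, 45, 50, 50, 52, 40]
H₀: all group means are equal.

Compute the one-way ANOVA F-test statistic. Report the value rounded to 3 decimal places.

Group means [40.57, 40.30, 41.08, 45.00], grand mean 41.711
SSB = Σnᵢ(x̄ᵢ−x̄)² = 131.085; SSW = ΣΣ(x−x̄ᵢ)² = 858.731
MSB = 131.085/3 = 43.6949; MSW = 858.731/34 = 25.2568
F = MSB/MSW = 1.7300
df = (3, 34)

test statistic = 1.730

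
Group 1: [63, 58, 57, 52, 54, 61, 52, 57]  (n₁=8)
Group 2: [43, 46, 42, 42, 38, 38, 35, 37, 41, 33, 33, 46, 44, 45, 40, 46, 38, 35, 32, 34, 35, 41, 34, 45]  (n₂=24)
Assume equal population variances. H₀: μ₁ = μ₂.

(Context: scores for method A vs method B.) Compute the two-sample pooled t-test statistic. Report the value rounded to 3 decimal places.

test statistic = 9.388

x̄₁=56.750, s₁=3.991, n₁=8
x̄₂=39.292, s₂=4.713, n₂=24
s_p² = [7·3.991² + 23·4.713²]/30 = 20.7486
SE = √(s_p²·(1/8+1/24)) = 1.8596
t = (56.750−39.292)/1.8596 = 9.3882
df = 30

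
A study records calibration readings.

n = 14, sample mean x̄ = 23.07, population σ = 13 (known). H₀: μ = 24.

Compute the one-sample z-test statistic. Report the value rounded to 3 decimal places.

test statistic = -0.268

SE = σ/√n = 13/√14 = 3.4744
z = (x̄−μ₀)/SE = (23.07−24)/3.4744 = -0.2677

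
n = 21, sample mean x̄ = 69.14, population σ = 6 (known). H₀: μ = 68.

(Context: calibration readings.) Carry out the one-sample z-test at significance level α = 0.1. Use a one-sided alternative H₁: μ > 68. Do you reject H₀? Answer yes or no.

reject H₀: no

SE = σ/√n = 6/√21 = 1.3093
z = (x̄−μ₀)/SE = (69.14−68)/1.3093 = 0.8707
p-value (one-sided, H₁ greater) = 0.19196
At α=0.1: p ≥ α → fail to reject H₀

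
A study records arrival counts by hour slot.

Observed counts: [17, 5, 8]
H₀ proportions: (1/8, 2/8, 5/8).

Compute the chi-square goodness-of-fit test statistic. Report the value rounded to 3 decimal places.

n = 30; E_i = n·p_i = [3.75, 7.50, 18.75]
χ² = (17−3.75)²/3.75 + (5−7.50)²/7.50 + (8−18.75)²/18.75 = 53.8133
df = 2

test statistic = 53.813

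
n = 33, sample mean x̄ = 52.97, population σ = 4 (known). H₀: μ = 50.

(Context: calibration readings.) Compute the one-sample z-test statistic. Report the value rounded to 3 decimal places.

test statistic = 4.265

SE = σ/√n = 4/√33 = 0.6963
z = (x̄−μ₀)/SE = (52.97−50)/0.6963 = 4.2653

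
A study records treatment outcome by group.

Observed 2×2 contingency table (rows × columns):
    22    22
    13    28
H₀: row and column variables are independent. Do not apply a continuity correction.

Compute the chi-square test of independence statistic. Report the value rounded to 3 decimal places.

test statistic = 2.932

Row totals [44, 41], col totals [35, 50], n=85
χ² = (22−18.12)²/18.12 + (22−25.88)²/25.88 + (13−16.88)²/16.88 + (28−24.12)²/24.12 = 2.9321
df = 1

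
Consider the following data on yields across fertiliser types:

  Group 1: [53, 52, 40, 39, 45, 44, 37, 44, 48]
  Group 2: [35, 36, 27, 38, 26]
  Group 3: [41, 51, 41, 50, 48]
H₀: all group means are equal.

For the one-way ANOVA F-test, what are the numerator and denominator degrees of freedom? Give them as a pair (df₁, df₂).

degrees of freedom = [2, 16]

k = 3 groups, N = 19 total
df = (k−1, N−k) = (3−1, 19−3) = (2, 16)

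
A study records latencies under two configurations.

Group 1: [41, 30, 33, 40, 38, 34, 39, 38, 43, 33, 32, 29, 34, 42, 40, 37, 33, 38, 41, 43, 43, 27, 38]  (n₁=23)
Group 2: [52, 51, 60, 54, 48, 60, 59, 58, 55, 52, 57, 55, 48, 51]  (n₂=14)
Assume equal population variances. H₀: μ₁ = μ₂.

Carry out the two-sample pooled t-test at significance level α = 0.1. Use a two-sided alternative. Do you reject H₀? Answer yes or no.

x̄₁=36.783, s₁=4.738, n₁=23
x̄₂=54.286, s₂=4.122, n₂=14
s_p² = [22·4.738² + 13·4.122²]/35 = 20.4220
SE = √(s_p²·(1/23+1/14)) = 1.5319
t = (36.783−54.286)/1.5319 = -11.4260
df = 35
p-value (two-sided) = 0.00000
At α=0.1: p < α → reject H₀

reject H₀: yes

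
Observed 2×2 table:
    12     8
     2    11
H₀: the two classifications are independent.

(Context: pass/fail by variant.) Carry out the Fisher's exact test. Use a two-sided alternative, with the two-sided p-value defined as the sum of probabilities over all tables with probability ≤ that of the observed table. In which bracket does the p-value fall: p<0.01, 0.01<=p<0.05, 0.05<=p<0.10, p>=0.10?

Margins: r₁=20, r₂=13, c₁=14, c₂=19, n=33
p_obs = C(20,12)·C(13,2)/C(33,14); sum pmf over tables with pmf ≤ p_obs
p-value (two-sided) = 0.01508
→ bracket: 0.01<=p<0.05

p-value bracket: 0.01<=p<0.05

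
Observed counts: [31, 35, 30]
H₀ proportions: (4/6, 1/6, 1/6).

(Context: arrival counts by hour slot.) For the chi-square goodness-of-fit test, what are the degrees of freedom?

df = k − 1 = 3 − 1 = 2

degrees of freedom = 2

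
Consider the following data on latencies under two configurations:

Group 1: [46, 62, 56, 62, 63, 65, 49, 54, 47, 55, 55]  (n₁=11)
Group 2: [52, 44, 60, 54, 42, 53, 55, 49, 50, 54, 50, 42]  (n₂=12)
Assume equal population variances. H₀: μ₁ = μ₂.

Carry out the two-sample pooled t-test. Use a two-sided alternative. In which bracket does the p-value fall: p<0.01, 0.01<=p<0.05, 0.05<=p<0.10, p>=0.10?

p-value bracket: 0.01<=p<0.05

x̄₁=55.818, s₁=6.615, n₁=11
x̄₂=50.417, s₂=5.501, n₂=12
s_p² = [10·6.615² + 11·5.501²]/21 = 36.6930
SE = √(s_p²·(1/11+1/12)) = 2.5285
t = (55.818−50.417)/2.5285 = 2.1362
df = 21
p-value (two-sided) = 0.04459
→ bracket: 0.01<=p<0.05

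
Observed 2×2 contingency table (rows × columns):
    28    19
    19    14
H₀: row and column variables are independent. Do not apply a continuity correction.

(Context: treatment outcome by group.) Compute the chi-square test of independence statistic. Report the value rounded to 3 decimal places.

Row totals [47, 33], col totals [47, 33], n=80
χ² = (28−27.61)²/27.61 + (19−19.39)²/19.39 + (19−19.39)²/19.39 + (14−13.61)²/13.61 = 0.0320
df = 1

test statistic = 0.032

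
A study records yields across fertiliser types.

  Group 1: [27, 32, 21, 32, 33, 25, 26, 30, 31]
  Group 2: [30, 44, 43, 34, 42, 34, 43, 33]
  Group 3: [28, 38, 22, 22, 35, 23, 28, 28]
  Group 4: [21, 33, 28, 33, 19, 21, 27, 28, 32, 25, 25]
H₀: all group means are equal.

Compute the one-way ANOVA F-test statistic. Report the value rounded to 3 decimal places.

test statistic = 8.608

Group means [28.56, 37.88, 28.00, 26.55], grand mean 29.889
SSB = Σnᵢ(x̄ᵢ−x̄)² = 677.731; SSW = ΣΣ(x−x̄ᵢ)² = 839.824
MSB = 677.731/3 = 225.9104; MSW = 839.824/32 = 26.2445
F = MSB/MSW = 8.6079
df = (3, 32)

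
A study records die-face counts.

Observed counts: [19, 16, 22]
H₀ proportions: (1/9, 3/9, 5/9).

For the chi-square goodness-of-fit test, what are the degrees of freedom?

degrees of freedom = 2

df = k − 1 = 3 − 1 = 2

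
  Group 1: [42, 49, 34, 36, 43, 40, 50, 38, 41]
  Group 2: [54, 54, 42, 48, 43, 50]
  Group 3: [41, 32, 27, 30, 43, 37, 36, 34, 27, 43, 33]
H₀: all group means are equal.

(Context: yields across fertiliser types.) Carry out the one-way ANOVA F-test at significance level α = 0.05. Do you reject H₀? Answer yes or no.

Group means [41.44, 48.50, 34.82], grand mean 40.269
SSB = Σnᵢ(x̄ᵢ−x̄)² = 745.757; SSW = ΣΣ(x−x̄ᵢ)² = 703.359
MSB = 745.757/2 = 372.8784; MSW = 703.359/23 = 30.5808
F = MSB/MSW = 12.1932
df = (2, 23)
p-value (upper-tail) = 0.00025
At α=0.05: p < α → reject H₀

reject H₀: yes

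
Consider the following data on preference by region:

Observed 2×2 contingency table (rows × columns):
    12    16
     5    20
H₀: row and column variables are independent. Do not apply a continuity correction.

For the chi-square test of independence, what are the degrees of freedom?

degrees of freedom = 1

df = (r−1)(c−1) = (2−1)·(2−1) = 1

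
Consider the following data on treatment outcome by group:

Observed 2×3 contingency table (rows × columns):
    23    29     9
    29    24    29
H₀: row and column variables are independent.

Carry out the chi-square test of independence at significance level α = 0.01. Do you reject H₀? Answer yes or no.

Row totals [61, 82], col totals [52, 53, 38], n=143
χ² = (23−22.18)²/22.18 + (29−22.61)²/22.61 + (9−16.21)²/16.21 + (29−29.82)²/29.82 + (24−30.39)²/30.39 + (29−21.79)²/21.79 = 8.7961
df = 2
p-value (upper-tail) = 0.01230
At α=0.01: p ≥ α → fail to reject H₀

reject H₀: no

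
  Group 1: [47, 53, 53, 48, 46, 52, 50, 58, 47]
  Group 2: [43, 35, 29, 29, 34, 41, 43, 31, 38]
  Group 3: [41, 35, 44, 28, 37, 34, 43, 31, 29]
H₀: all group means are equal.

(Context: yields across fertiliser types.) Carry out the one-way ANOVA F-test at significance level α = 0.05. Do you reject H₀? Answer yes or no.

reject H₀: yes

Group means [50.44, 35.89, 35.78], grand mean 40.704
SSB = Σnᵢ(x̄ᵢ−x̄)² = 1280.963; SSW = ΣΣ(x−x̄ᵢ)² = 658.667
MSB = 1280.963/2 = 640.4815; MSW = 658.667/24 = 27.4444
F = MSB/MSW = 23.3374
df = (2, 24)
p-value (upper-tail) = 0.00000
At α=0.05: p < α → reject H₀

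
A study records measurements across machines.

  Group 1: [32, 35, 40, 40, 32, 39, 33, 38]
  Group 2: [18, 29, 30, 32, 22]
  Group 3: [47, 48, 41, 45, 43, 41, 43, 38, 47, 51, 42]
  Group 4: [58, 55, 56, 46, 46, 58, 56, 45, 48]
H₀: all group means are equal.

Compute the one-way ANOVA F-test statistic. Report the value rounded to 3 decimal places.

test statistic = 38.466

Group means [36.12, 26.20, 44.18, 52.00], grand mean 41.636
SSB = Σnᵢ(x̄ᵢ−x̄)² = 2472.325; SSW = ΣΣ(x−x̄ᵢ)² = 621.311
MSB = 2472.325/3 = 824.1083; MSW = 621.311/29 = 21.4245
F = MSB/MSW = 38.4656
df = (3, 29)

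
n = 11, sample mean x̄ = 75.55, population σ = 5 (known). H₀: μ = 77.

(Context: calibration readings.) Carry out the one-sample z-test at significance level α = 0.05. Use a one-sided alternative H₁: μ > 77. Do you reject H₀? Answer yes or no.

SE = σ/√n = 5/√11 = 1.5076
z = (x̄−μ₀)/SE = (75.55−77)/1.5076 = -0.9618
p-value (one-sided, H₁ greater) = 0.83193
At α=0.05: p ≥ α → fail to reject H₀

reject H₀: no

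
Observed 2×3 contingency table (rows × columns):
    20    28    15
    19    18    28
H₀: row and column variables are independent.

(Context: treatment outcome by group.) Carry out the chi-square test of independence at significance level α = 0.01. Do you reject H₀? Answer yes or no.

Row totals [63, 65], col totals [39, 46, 43], n=128
χ² = (20−19.20)²/19.20 + (28−22.64)²/22.64 + (15−21.16)²/21.16 + (19−19.80)²/19.80 + (18−23.36)²/23.36 + (28−21.84)²/21.84 = 6.1000
df = 2
p-value (upper-tail) = 0.04736
At α=0.01: p ≥ α → fail to reject H₀

reject H₀: no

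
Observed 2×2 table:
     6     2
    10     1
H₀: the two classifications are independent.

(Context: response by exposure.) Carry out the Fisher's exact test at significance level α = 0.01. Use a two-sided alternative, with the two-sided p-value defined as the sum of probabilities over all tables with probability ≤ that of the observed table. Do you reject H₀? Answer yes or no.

Margins: r₁=8, r₂=11, c₁=16, c₂=3, n=19
p_obs = C(8,6)·C(11,10)/C(19,16); sum pmf over tables with pmf ≤ p_obs
p-value (two-sided) = 0.54592
At α=0.01: p ≥ α → fail to reject H₀

reject H₀: no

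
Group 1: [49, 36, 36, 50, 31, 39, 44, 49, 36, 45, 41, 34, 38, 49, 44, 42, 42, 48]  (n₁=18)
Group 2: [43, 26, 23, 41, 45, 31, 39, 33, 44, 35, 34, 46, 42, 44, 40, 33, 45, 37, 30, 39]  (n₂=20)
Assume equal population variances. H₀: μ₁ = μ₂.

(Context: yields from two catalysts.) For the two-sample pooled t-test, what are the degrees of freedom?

degrees of freedom = 36

df = n₁ + n₂ − 2 = 18 + 20 − 2 = 36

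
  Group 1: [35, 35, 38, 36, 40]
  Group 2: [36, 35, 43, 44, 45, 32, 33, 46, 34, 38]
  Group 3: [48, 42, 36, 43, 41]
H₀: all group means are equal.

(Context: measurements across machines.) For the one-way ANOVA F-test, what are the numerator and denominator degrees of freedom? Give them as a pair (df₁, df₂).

degrees of freedom = [2, 17]

k = 3 groups, N = 20 total
df = (k−1, N−k) = (3−1, 20−3) = (2, 17)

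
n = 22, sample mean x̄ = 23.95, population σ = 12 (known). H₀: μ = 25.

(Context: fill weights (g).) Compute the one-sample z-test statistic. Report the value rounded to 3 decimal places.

test statistic = -0.410

SE = σ/√n = 12/√22 = 2.5584
z = (x̄−μ₀)/SE = (23.95−25)/2.5584 = -0.4104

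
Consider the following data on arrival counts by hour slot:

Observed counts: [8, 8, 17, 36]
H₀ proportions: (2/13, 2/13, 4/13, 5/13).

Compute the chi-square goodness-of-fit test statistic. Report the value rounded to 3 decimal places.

n = 69; E_i = n·p_i = [10.62, 10.62, 21.23, 26.54]
χ² = (8−10.62)²/10.62 + (8−10.62)²/10.62 + (17−21.23)²/21.23 + (36−26.54)²/26.54 = 5.5051
df = 3

test statistic = 5.505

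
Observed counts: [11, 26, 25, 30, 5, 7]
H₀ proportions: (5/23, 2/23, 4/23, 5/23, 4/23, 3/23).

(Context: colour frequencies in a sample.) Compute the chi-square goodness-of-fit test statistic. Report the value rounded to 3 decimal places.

n = 104; E_i = n·p_i = [22.61, 9.04, 18.09, 22.61, 18.09, 13.57]
χ² = (11−22.61)²/22.61 + (26−9.04)²/9.04 + (25−18.09)²/18.09 + (30−22.61)²/22.61 + (5−18.09)²/18.09 + (7−13.57)²/13.57 = 55.4593
df = 5

test statistic = 55.459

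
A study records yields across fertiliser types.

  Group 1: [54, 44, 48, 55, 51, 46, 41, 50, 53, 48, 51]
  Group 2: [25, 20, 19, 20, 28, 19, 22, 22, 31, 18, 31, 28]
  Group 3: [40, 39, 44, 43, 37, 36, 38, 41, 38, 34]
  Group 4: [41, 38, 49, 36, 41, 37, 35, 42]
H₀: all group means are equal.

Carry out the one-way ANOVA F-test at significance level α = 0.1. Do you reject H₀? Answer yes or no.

reject H₀: yes

Group means [49.18, 23.58, 39.00, 39.88], grand mean 37.390
SSB = Σnᵢ(x̄ᵢ−x̄)² = 3892.328; SSW = ΣΣ(x−x̄ᵢ)² = 667.428
MSB = 3892.328/3 = 1297.4427; MSW = 667.428/37 = 18.0386
F = MSB/MSW = 71.9259
df = (3, 37)
p-value (upper-tail) = 0.00000
At α=0.1: p < α → reject H₀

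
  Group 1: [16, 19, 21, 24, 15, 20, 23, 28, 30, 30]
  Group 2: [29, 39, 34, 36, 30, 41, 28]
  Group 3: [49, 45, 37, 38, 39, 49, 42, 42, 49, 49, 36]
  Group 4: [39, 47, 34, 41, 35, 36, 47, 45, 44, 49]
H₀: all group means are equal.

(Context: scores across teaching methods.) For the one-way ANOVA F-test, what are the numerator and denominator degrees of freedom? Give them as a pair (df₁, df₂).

k = 4 groups, N = 38 total
df = (k−1, N−k) = (4−1, 38−4) = (3, 34)

degrees of freedom = [3, 34]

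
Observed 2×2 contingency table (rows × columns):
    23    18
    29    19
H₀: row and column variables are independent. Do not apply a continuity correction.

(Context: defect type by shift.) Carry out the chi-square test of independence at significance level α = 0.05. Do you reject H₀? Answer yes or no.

Row totals [41, 48], col totals [52, 37], n=89
χ² = (23−23.96)²/23.96 + (18−17.04)²/17.04 + (29−28.04)²/28.04 + (19−19.96)²/19.96 = 0.1698
df = 1
p-value (upper-tail) = 0.68027
At α=0.05: p ≥ α → fail to reject H₀

reject H₀: no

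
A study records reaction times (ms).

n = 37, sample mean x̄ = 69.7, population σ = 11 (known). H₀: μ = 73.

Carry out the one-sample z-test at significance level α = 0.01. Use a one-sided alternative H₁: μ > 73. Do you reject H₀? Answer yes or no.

SE = σ/√n = 11/√37 = 1.8084
z = (x̄−μ₀)/SE = (69.7−73)/1.8084 = -1.8248
p-value (one-sided, H₁ greater) = 0.96599
At α=0.01: p ≥ α → fail to reject H₀

reject H₀: no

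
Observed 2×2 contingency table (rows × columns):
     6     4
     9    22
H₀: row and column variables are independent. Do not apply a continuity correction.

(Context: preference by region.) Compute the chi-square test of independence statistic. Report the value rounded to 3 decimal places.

Row totals [10, 31], col totals [15, 26], n=41
χ² = (6−3.66)²/3.66 + (4−6.34)²/6.34 + (9−11.34)²/11.34 + (22−19.66)²/19.66 = 3.1254
df = 1

test statistic = 3.125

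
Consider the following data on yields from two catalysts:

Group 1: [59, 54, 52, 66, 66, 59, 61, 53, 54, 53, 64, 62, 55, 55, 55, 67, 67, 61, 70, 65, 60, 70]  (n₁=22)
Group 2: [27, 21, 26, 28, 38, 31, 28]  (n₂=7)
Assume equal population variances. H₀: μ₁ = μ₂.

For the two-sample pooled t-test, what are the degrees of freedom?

degrees of freedom = 27

df = n₁ + n₂ − 2 = 22 + 7 − 2 = 27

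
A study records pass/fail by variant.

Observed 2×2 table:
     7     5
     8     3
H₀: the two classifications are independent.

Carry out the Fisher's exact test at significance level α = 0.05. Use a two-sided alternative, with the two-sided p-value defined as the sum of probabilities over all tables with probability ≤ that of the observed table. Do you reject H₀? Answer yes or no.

Margins: r₁=12, r₂=11, c₁=15, c₂=8, n=23
p_obs = C(12,7)·C(11,8)/C(23,15); sum pmf over tables with pmf ≤ p_obs
p-value (two-sided) = 0.66685
At α=0.05: p ≥ α → fail to reject H₀

reject H₀: no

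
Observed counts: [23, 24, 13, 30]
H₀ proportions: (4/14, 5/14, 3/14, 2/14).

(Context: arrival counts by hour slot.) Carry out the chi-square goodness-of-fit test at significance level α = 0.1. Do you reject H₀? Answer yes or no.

n = 90; E_i = n·p_i = [25.71, 32.14, 19.29, 12.86]
χ² = (23−25.71)²/25.71 + (24−32.14)²/32.14 + (13−19.29)²/19.29 + (30−12.86)²/12.86 = 27.2552
df = 3
p-value (upper-tail) = 0.00001
At α=0.1: p < α → reject H₀

reject H₀: yes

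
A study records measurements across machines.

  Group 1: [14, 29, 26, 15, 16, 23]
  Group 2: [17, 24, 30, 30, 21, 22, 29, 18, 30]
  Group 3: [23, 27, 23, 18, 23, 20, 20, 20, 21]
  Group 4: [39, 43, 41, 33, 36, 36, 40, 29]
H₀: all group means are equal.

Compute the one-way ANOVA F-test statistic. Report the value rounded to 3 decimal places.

test statistic = 20.049

Group means [20.50, 24.56, 21.67, 37.12], grand mean 26.125
SSB = Σnᵢ(x̄ᵢ−x̄)² = 1358.903; SSW = ΣΣ(x−x̄ᵢ)² = 632.597
MSB = 1358.903/3 = 452.9676; MSW = 632.597/28 = 22.5928
F = MSB/MSW = 20.0492
df = (3, 28)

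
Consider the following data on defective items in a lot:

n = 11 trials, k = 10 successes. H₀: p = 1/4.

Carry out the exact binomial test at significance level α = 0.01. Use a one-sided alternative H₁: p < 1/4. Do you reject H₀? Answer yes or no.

reject H₀: no

Exact binomial: n=11, k=10, p₀=1/4=0.2500
P(X≤10) from Σ C(n,i)·p₀^i·(1−p₀)^(n−i)
p-value (one-sided, H₁ less) = 1.00000
At α=0.01: p ≥ α → fail to reject H₀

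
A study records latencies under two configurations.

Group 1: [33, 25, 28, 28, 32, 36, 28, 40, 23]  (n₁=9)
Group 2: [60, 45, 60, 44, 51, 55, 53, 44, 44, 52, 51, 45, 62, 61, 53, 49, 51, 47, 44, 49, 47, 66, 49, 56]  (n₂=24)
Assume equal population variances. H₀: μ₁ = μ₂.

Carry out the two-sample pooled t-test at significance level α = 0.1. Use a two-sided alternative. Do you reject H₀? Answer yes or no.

x̄₁=30.333, s₁=5.408, n₁=9
x̄₂=51.583, s₂=6.467, n₂=24
s_p² = [8·5.408² + 23·6.467²]/31 = 38.5753
SE = √(s_p²·(1/9+1/24)) = 2.4276
t = (30.333−51.583)/2.4276 = -8.7534
df = 31
p-value (two-sided) = 0.00000
At α=0.1: p < α → reject H₀

reject H₀: yes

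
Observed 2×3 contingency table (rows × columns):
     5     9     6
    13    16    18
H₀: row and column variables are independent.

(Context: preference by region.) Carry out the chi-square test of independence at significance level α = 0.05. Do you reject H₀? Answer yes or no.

Row totals [20, 47], col totals [18, 25, 24], n=67
χ² = (5−5.37)²/5.37 + (9−7.46)²/7.46 + (6−7.16)²/7.16 + (13−12.63)²/12.63 + (16−17.54)²/17.54 + (18−16.84)²/16.84 = 0.7581
df = 2
p-value (upper-tail) = 0.68452
At α=0.05: p ≥ α → fail to reject H₀

reject H₀: no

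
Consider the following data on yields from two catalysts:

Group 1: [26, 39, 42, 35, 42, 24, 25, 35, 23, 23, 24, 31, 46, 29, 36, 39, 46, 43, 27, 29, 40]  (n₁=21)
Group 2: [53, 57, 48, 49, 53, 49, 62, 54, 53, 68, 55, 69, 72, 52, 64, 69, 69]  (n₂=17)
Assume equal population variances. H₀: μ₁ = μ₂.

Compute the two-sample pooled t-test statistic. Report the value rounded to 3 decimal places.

test statistic = -9.442

x̄₁=33.524, s₁=7.998, n₁=21
x̄₂=58.588, s₂=8.307, n₂=17
s_p² = [20·7.998² + 16·8.307²]/36 = 66.2043
SE = √(s_p²·(1/21+1/17)) = 2.6546
t = (33.524−58.588)/2.6546 = -9.4418
df = 36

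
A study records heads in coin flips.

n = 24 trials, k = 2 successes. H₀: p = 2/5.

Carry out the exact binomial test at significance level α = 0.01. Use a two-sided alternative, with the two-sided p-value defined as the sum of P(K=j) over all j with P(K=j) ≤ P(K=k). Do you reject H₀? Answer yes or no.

reject H₀: yes

Exact binomial: n=24, k=2, p₀=2/5=0.4000
P(X=j) = C(n,j)·p₀^j·(1−p₀)^(n−j); p = Σ P(X=j) over j with P(X=j) ≤ P(X=2)
p-value (two-sided) = 0.00120
At α=0.01: p < α → reject H₀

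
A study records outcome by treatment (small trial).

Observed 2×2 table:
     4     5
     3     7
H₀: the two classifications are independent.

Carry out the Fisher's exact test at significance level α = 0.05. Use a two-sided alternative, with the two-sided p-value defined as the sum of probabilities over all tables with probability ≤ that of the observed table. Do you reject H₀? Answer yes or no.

reject H₀: no

Margins: r₁=9, r₂=10, c₁=7, c₂=12, n=19
p_obs = C(9,4)·C(10,3)/C(19,7); sum pmf over tables with pmf ≤ p_obs
p-value (two-sided) = 0.64992
At α=0.05: p ≥ α → fail to reject H₀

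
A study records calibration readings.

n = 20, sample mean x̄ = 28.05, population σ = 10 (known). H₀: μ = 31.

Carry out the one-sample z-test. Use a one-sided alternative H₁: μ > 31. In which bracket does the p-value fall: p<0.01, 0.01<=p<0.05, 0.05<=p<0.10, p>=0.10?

SE = σ/√n = 10/√20 = 2.2361
z = (x̄−μ₀)/SE = (28.05−31)/2.2361 = -1.3193
p-value (one-sided, H₁ greater) = 0.90646
→ bracket: p>=0.10

p-value bracket: p>=0.10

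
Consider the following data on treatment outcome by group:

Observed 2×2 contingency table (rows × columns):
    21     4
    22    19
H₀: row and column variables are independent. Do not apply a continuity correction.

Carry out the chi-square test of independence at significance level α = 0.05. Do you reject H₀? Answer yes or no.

Row totals [25, 41], col totals [43, 23], n=66
χ² = (21−16.29)²/16.29 + (4−8.71)²/8.71 + (22−26.71)²/26.71 + (19−14.29)²/14.29 = 6.2972
df = 1
p-value (upper-tail) = 0.01209
At α=0.05: p < α → reject H₀

reject H₀: yes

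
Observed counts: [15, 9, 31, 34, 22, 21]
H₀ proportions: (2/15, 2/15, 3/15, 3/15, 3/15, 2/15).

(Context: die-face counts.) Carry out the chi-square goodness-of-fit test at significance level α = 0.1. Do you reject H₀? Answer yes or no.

reject H₀: no

n = 132; E_i = n·p_i = [17.60, 17.60, 26.40, 26.40, 26.40, 17.60]
χ² = (15−17.60)²/17.60 + (9−17.60)²/17.60 + (31−26.40)²/26.40 + (34−26.40)²/26.40 + (22−26.40)²/26.40 + (21−17.60)²/17.60 = 8.9659
df = 5
p-value (upper-tail) = 0.11043
At α=0.1: p ≥ α → fail to reject H₀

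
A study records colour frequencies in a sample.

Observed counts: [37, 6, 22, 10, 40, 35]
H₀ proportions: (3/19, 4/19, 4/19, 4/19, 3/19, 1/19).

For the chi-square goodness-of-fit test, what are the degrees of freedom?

df = k − 1 = 6 − 1 = 5

degrees of freedom = 5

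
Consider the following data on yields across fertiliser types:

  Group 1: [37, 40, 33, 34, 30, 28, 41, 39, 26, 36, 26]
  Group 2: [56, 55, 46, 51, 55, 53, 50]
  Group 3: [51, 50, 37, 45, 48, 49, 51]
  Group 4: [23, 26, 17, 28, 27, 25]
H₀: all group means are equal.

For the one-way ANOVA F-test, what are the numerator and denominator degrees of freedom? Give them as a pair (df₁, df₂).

k = 4 groups, N = 31 total
df = (k−1, N−k) = (4−1, 31−4) = (3, 27)

degrees of freedom = [3, 27]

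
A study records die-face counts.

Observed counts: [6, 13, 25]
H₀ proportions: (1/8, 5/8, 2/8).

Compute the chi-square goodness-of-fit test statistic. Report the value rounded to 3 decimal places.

n = 44; E_i = n·p_i = [5.50, 27.50, 11.00]
χ² = (6−5.50)²/5.50 + (13−27.50)²/27.50 + (25−11.00)²/11.00 = 25.5091
df = 2

test statistic = 25.509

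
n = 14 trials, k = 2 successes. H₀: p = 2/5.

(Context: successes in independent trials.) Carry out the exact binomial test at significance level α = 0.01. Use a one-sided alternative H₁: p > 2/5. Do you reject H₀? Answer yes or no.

reject H₀: no

Exact binomial: n=14, k=2, p₀=2/5=0.4000
P(X≥2) from Σ C(n,i)·p₀^i·(1−p₀)^(n−i)
p-value (one-sided, H₁ greater) = 0.99190
At α=0.01: p ≥ α → fail to reject H₀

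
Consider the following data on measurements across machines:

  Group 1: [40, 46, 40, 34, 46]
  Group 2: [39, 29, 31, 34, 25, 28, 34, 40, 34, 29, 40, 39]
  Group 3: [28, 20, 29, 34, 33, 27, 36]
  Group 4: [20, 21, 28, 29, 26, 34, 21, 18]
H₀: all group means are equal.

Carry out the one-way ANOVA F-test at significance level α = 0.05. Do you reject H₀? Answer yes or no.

Group means [41.20, 33.50, 29.57, 24.62], grand mean 31.625
SSB = Σnᵢ(x̄ᵢ−x̄)² = 922.111; SSW = ΣΣ(x−x̄ᵢ)² = 781.389
MSB = 922.111/3 = 307.3702; MSW = 781.389/28 = 27.9068
F = MSB/MSW = 11.0142
df = (3, 28)
p-value (upper-tail) = 0.00006
At α=0.05: p < α → reject H₀

reject H₀: yes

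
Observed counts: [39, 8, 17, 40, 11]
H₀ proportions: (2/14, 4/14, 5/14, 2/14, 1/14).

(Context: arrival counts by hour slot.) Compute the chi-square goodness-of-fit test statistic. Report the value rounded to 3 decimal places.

test statistic = 98.689

n = 115; E_i = n·p_i = [16.43, 32.86, 41.07, 16.43, 8.21]
χ² = (39−16.43)²/16.43 + (8−32.86)²/32.86 + (17−41.07)²/41.07 + (40−16.43)²/16.43 + (11−8.21)²/8.21 = 98.6887
df = 4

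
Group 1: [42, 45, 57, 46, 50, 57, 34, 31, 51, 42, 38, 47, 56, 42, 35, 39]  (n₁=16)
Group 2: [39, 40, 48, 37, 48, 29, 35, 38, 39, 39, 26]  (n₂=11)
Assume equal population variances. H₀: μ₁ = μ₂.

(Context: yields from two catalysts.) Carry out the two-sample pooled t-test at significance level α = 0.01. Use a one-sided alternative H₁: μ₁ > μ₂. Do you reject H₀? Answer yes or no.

x̄₁=44.500, s₁=8.165, n₁=16
x̄₂=38.000, s₂=6.648, n₂=11
s_p² = [15·8.165² + 10·6.648²]/25 = 57.6800
SE = √(s_p²·(1/16+1/11)) = 2.9747
t = (44.500−38.000)/2.9747 = 2.1851
df = 25
p-value (one-sided, H₁ greater) = 0.01923
At α=0.01: p ≥ α → fail to reject H₀

reject H₀: no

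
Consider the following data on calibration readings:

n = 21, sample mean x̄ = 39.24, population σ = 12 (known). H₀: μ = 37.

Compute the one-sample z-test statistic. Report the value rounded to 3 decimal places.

test statistic = 0.855

SE = σ/√n = 12/√21 = 2.6186
z = (x̄−μ₀)/SE = (39.24−37)/2.6186 = 0.8554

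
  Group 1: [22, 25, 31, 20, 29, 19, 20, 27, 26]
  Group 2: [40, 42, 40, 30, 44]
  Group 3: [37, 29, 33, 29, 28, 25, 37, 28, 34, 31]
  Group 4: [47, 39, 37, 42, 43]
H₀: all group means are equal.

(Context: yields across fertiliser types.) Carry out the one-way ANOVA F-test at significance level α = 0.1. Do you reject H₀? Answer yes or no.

reject H₀: yes

Group means [24.33, 39.20, 31.10, 41.60], grand mean 32.207
SSB = Σnᵢ(x̄ᵢ−x̄)² = 1255.859; SSW = ΣΣ(x−x̄ᵢ)² = 470.900
MSB = 1255.859/3 = 418.6195; MSW = 470.900/25 = 18.8360
F = MSB/MSW = 22.2244
df = (3, 25)
p-value (upper-tail) = 0.00000
At α=0.1: p < α → reject H₀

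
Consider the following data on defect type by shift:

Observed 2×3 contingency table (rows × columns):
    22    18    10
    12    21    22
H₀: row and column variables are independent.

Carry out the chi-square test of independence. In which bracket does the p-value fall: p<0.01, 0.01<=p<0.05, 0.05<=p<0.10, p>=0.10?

Row totals [50, 55], col totals [34, 39, 32], n=105
χ² = (22−16.19)²/16.19 + (18−18.57)²/18.57 + (10−15.24)²/15.24 + (12−17.81)²/17.81 + (21−20.43)²/20.43 + (22−16.76)²/16.76 = 7.4507
df = 2
p-value (upper-tail) = 0.02410
→ bracket: 0.01<=p<0.05

p-value bracket: 0.01<=p<0.05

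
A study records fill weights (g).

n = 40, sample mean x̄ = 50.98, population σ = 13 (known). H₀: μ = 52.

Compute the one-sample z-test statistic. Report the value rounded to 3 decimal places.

test statistic = -0.496

SE = σ/√n = 13/√40 = 2.0555
z = (x̄−μ₀)/SE = (50.98−52)/2.0555 = -0.4962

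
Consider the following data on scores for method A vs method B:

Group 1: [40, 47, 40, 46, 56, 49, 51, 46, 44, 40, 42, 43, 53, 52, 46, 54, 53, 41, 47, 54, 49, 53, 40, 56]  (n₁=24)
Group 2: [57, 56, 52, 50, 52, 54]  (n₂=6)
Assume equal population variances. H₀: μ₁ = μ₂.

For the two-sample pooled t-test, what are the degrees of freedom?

degrees of freedom = 28

df = n₁ + n₂ − 2 = 24 + 6 − 2 = 28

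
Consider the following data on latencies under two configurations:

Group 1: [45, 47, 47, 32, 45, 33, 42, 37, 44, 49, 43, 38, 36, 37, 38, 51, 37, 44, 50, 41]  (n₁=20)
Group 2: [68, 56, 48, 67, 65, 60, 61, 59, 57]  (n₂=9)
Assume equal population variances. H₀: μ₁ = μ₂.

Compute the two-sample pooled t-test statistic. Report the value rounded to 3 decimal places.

x̄₁=41.800, s₁=5.597, n₁=20
x̄₂=60.111, s₂=6.214, n₂=9
s_p² = [19·5.597² + 8·6.214²]/27 = 33.4848
SE = √(s_p²·(1/20+1/9)) = 2.3227
t = (41.800−60.111)/2.3227 = -7.8837
df = 27

test statistic = -7.884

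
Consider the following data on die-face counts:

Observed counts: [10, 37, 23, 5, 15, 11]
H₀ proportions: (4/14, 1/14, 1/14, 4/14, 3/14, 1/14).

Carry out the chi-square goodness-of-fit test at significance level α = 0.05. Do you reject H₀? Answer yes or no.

n = 101; E_i = n·p_i = [28.86, 7.21, 7.21, 28.86, 21.64, 7.21]
χ² = (10−28.86)²/28.86 + (37−7.21)²/7.21 + (23−7.21)²/7.21 + (5−28.86)²/28.86 + (15−21.64)²/21.64 + (11−7.21)²/7.21 = 193.5891
df = 5
p-value (upper-tail) = 0.00000
At α=0.05: p < α → reject H₀

reject H₀: yes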